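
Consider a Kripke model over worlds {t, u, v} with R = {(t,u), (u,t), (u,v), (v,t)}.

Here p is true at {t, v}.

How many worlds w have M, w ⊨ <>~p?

t: successors {u}; ~p there: u:T. ✓
u: successors {t, v}; ~p there: t:F, v:F. ✗
v: successors {t}; ~p there: t:F. ✗
Satisfying worlds: {t}.

1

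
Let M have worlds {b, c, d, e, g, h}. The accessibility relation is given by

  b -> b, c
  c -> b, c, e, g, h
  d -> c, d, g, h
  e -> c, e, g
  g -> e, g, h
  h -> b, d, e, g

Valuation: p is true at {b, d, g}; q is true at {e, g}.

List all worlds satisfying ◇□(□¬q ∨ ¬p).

b: successors {b, c}; □(□¬q ∨ ¬p) there: b:T, c:F. ✓
c: successors {b, c, e, g, h}; □(□¬q ∨ ¬p) there: b:T, c:F, e:F, g:F, h:F. ✓
d: successors {c, d, g, h}; □(□¬q ∨ ¬p) there: c:F, d:F, g:F, h:F. ✗
e: successors {c, e, g}; □(□¬q ∨ ¬p) there: c:F, e:F, g:F. ✗
g: successors {e, g, h}; □(□¬q ∨ ¬p) there: e:F, g:F, h:F. ✗
h: successors {b, d, e, g}; □(□¬q ∨ ¬p) there: b:T, d:F, e:F, g:F. ✓

{b, c, h}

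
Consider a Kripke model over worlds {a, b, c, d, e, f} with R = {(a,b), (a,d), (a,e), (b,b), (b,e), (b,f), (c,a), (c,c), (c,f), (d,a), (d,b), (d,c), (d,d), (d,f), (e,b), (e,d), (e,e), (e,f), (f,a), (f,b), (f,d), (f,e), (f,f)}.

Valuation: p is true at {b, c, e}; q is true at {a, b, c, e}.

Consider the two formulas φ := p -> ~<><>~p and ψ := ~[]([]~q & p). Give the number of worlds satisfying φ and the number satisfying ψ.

3 and 6

For p -> ~<><>~p:
a: p is F, ~<><>~p is F. ✓
b: p is T, ~<><>~p is F. ✗
c: p is T, ~<><>~p is F. ✗
d: p is F, ~<><>~p is F. ✓
e: p is T, ~<><>~p is F. ✗
f: p is F, ~<><>~p is F. ✓
— 3 worlds.
For ~[]([]~q & p):
a: []([]~q & p) is F. ✓
b: []([]~q & p) is F. ✓
c: []([]~q & p) is F. ✓
d: []([]~q & p) is F. ✓
e: []([]~q & p) is F. ✓
f: []([]~q & p) is F. ✓
— 6 worlds.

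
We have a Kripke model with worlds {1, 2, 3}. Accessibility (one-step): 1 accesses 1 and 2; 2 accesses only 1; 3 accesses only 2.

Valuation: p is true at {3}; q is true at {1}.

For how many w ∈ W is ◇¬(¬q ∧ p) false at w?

0

1: successors {1, 2}; ¬(¬q ∧ p) there: 1:T, 2:T. ✓
2: successors {1}; ¬(¬q ∧ p) there: 1:T. ✓
3: successors {2}; ¬(¬q ∧ p) there: 2:T. ✓
Satisfying worlds: {1, 2, 3}.
So ◇¬(¬q ∧ p) fails at the other 0 worlds.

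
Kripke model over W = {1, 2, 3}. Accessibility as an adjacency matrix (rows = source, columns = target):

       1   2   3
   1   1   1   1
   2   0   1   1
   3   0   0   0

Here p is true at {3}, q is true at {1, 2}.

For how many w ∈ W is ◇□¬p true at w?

2

1: successors {1, 2, 3}; □¬p there: 1:F, 2:F, 3:T. ✓
2: successors {2, 3}; □¬p there: 2:F, 3:T. ✓
3: no successors, so ◇□¬p fails. ✗
Satisfying worlds: {1, 2}.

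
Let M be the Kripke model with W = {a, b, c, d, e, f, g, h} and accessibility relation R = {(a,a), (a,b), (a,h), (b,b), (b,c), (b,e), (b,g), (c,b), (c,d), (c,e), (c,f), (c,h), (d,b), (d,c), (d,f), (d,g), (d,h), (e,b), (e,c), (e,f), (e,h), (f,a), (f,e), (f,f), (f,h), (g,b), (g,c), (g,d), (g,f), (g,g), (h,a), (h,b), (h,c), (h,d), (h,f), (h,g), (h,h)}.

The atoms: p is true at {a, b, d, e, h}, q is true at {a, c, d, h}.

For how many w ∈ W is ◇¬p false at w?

a: successors {a, b, h}; ¬p there: a:F, b:F, h:F. ✗
b: successors {b, c, e, g}; ¬p there: b:F, c:T, e:F, g:T. ✓
c: successors {b, d, e, f, h}; ¬p there: b:F, d:F, e:F, f:T, h:F. ✓
d: successors {b, c, f, g, h}; ¬p there: b:F, c:T, f:T, g:T, h:F. ✓
e: successors {b, c, f, h}; ¬p there: b:F, c:T, f:T, h:F. ✓
f: successors {a, e, f, h}; ¬p there: a:F, e:F, f:T, h:F. ✓
g: successors {b, c, d, f, g}; ¬p there: b:F, c:T, d:F, f:T, g:T. ✓
h: successors {a, b, c, d, f, g, h}; ¬p there: a:F, b:F, c:T, d:F, f:T, g:T, h:F. ✓
Satisfying worlds: {b, c, d, e, f, g, h}.
So ◇¬p fails at the other 1 world.

1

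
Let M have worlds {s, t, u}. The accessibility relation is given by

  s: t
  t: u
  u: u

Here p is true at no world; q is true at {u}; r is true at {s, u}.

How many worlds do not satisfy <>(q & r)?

s: successors {t}; q & r there: t:F. ✗
t: successors {u}; q & r there: u:T. ✓
u: successors {u}; q & r there: u:T. ✓
Satisfying worlds: {t, u}.
So <>(q & r) fails at the other 1 world.

1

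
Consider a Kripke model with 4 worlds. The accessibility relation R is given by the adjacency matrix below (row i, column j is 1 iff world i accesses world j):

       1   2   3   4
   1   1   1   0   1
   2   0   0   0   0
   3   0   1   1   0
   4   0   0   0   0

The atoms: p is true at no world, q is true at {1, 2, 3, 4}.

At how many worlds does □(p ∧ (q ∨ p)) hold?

1: successors {1, 2, 4}; p ∧ (q ∨ p) there: 1:F, 2:F, 4:F. ✗
2: no successors, so □(p ∧ (q ∨ p)) holds vacuously. ✓
3: successors {2, 3}; p ∧ (q ∨ p) there: 2:F, 3:F. ✗
4: no successors, so □(p ∧ (q ∨ p)) holds vacuously. ✓
Satisfying worlds: {2, 4}.

2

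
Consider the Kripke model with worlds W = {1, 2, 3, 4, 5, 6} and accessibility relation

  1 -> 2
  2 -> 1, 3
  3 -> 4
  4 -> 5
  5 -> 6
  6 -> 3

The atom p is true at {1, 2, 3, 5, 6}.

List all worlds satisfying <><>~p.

1: successors {2}; <>~p there: 2:F. ✗
2: successors {1, 3}; <>~p there: 1:F, 3:T. ✓
3: successors {4}; <>~p there: 4:F. ✗
4: successors {5}; <>~p there: 5:F. ✗
5: successors {6}; <>~p there: 6:F. ✗
6: successors {3}; <>~p there: 3:T. ✓

{2, 6}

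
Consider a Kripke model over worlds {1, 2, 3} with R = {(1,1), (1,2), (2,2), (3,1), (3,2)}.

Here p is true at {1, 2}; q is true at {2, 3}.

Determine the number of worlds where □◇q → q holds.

2

1: □◇q is T, q is F. ✗
2: □◇q is T, q is T. ✓
3: □◇q is T, q is T. ✓
Satisfying worlds: {2, 3}.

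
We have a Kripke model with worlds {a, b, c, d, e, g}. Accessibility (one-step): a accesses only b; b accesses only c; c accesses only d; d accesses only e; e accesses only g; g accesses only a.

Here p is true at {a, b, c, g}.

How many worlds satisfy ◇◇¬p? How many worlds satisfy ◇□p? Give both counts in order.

2 and 4

For ◇◇¬p:
a: successors {b}; ◇¬p there: b:F. ✗
b: successors {c}; ◇¬p there: c:T. ✓
c: successors {d}; ◇¬p there: d:T. ✓
d: successors {e}; ◇¬p there: e:F. ✗
e: successors {g}; ◇¬p there: g:F. ✗
g: successors {a}; ◇¬p there: a:F. ✗
— 2 worlds.
For ◇□p:
a: successors {b}; □p there: b:T. ✓
b: successors {c}; □p there: c:F. ✗
c: successors {d}; □p there: d:F. ✗
d: successors {e}; □p there: e:T. ✓
e: successors {g}; □p there: g:T. ✓
g: successors {a}; □p there: a:T. ✓
— 4 worlds.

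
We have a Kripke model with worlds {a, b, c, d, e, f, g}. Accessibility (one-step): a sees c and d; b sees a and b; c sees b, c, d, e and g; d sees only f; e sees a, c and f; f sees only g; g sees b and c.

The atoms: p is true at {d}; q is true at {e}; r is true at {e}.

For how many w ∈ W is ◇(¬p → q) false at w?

5

a: successors {c, d}; ¬p → q there: c:F, d:T. ✓
b: successors {a, b}; ¬p → q there: a:F, b:F. ✗
c: successors {b, c, d, e, g}; ¬p → q there: b:F, c:F, d:T, e:T, g:F. ✓
d: successors {f}; ¬p → q there: f:F. ✗
e: successors {a, c, f}; ¬p → q there: a:F, c:F, f:F. ✗
f: successors {g}; ¬p → q there: g:F. ✗
g: successors {b, c}; ¬p → q there: b:F, c:F. ✗
Satisfying worlds: {a, c}.
So ◇(¬p → q) fails at the other 5 worlds.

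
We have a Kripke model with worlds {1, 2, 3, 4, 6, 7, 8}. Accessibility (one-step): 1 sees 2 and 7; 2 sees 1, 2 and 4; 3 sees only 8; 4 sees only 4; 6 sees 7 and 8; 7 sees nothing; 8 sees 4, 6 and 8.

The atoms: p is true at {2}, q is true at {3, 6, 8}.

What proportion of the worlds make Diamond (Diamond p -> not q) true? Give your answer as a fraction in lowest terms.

1: successors {2, 7}; Diamond p -> not q there: 2:T, 7:T. ✓
2: successors {1, 2, 4}; Diamond p -> not q there: 1:T, 2:T, 4:T. ✓
3: successors {8}; Diamond p -> not q there: 8:T. ✓
4: successors {4}; Diamond p -> not q there: 4:T. ✓
6: successors {7, 8}; Diamond p -> not q there: 7:T, 8:T. ✓
7: no successors, so Diamond (Diamond p -> not q) fails. ✗
8: successors {4, 6, 8}; Diamond p -> not q there: 4:T, 6:T, 8:T. ✓
That's 6 of 7 worlds, so 6/7.

6/7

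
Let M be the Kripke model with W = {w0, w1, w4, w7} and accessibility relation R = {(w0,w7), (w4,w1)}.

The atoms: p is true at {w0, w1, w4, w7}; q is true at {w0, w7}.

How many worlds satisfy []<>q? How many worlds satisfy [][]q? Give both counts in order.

2 and 4

For []<>q:
w0: successors {w7}; <>q there: w7:F. ✗
w1: no successors, so []<>q holds vacuously. ✓
w4: successors {w1}; <>q there: w1:F. ✗
w7: no successors, so []<>q holds vacuously. ✓
— 2 worlds.
For [][]q:
w0: successors {w7}; []q there: w7:T. ✓
w1: no successors, so [][]q holds vacuously. ✓
w4: successors {w1}; []q there: w1:T. ✓
w7: no successors, so [][]q holds vacuously. ✓
— 4 worlds.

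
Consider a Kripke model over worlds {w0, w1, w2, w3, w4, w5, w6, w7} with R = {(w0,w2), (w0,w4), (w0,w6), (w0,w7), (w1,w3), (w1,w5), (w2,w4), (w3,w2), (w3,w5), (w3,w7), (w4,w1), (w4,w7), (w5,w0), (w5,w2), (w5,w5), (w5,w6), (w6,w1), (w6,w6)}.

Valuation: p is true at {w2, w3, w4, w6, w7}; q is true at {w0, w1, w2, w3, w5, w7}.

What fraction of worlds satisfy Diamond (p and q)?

w0: successors {w2, w4, w6, w7}; p and q there: w2:T, w4:F, w6:F, w7:T. ✓
w1: successors {w3, w5}; p and q there: w3:T, w5:F. ✓
w2: successors {w4}; p and q there: w4:F. ✗
w3: successors {w2, w5, w7}; p and q there: w2:T, w5:F, w7:T. ✓
w4: successors {w1, w7}; p and q there: w1:F, w7:T. ✓
w5: successors {w0, w2, w5, w6}; p and q there: w0:F, w2:T, w5:F, w6:F. ✓
w6: successors {w1, w6}; p and q there: w1:F, w6:F. ✗
w7: no successors, so Diamond (p and q) fails. ✗
That's 5 of 8 worlds, so 5/8.

5/8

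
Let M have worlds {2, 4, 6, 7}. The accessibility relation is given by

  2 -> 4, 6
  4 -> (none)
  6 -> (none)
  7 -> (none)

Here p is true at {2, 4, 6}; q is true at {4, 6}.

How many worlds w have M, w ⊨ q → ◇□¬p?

2: q is F, ◇□¬p is T. ✓
4: q is T, ◇□¬p is F. ✗
6: q is T, ◇□¬p is F. ✗
7: q is F, ◇□¬p is F. ✓
Satisfying worlds: {2, 7}.

2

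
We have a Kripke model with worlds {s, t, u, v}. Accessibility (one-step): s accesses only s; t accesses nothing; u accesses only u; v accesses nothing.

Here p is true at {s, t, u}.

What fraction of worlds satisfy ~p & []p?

1/4

s: ~p is F, []p is T. ✗
t: ~p is F, []p is T. ✗
u: ~p is F, []p is T. ✗
v: ~p is T, []p is T. ✓
That's 1 of 4 worlds, so 1/4.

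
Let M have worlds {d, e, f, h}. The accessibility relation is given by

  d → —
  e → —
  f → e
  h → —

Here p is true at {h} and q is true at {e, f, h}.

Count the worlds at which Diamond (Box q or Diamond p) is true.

1

d: no successors, so Diamond (Box q or Diamond p) fails. ✗
e: no successors, so Diamond (Box q or Diamond p) fails. ✗
f: successors {e}; Box q or Diamond p there: e:T. ✓
h: no successors, so Diamond (Box q or Diamond p) fails. ✗
Satisfying worlds: {f}.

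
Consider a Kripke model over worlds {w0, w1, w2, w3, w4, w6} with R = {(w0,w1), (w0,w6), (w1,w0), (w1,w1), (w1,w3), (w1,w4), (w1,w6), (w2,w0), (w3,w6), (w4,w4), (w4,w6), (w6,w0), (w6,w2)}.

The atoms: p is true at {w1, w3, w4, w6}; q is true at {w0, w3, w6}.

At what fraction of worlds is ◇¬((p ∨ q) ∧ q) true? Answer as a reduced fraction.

w0: successors {w1, w6}; ¬((p ∨ q) ∧ q) there: w1:T, w6:F. ✓
w1: successors {w0, w1, w3, w4, w6}; ¬((p ∨ q) ∧ q) there: w0:F, w1:T, w3:F, w4:T, w6:F. ✓
w2: successors {w0}; ¬((p ∨ q) ∧ q) there: w0:F. ✗
w3: successors {w6}; ¬((p ∨ q) ∧ q) there: w6:F. ✗
w4: successors {w4, w6}; ¬((p ∨ q) ∧ q) there: w4:T, w6:F. ✓
w6: successors {w0, w2}; ¬((p ∨ q) ∧ q) there: w0:F, w2:T. ✓
That's 4 of 6 worlds, so 4/6 = 2/3.

2/3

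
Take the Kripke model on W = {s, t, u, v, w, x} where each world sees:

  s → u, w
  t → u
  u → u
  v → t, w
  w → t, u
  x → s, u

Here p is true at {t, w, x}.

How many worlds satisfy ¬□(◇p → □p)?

3

s: □(◇p → □p) is F. ✓
t: □(◇p → □p) is T. ✗
u: □(◇p → □p) is T. ✗
v: □(◇p → □p) is F. ✓
w: □(◇p → □p) is T. ✗
x: □(◇p → □p) is F. ✓
Satisfying worlds: {s, v, x}.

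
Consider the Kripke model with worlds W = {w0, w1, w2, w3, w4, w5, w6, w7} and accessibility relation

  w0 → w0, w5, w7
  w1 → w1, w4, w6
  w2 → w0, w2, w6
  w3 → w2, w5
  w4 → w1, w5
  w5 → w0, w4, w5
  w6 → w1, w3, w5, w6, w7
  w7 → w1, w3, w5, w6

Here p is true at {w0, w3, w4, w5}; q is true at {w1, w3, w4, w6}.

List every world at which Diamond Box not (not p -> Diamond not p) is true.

∅

w0: successors {w0, w5, w7}; Box not (not p -> Diamond not p) there: w0:F, w5:F, w7:F. ✗
w1: successors {w1, w4, w6}; Box not (not p -> Diamond not p) there: w1:F, w4:F, w6:F. ✗
w2: successors {w0, w2, w6}; Box not (not p -> Diamond not p) there: w0:F, w2:F, w6:F. ✗
w3: successors {w2, w5}; Box not (not p -> Diamond not p) there: w2:F, w5:F. ✗
w4: successors {w1, w5}; Box not (not p -> Diamond not p) there: w1:F, w5:F. ✗
w5: successors {w0, w4, w5}; Box not (not p -> Diamond not p) there: w0:F, w4:F, w5:F. ✗
w6: successors {w1, w3, w5, w6, w7}; Box not (not p -> Diamond not p) there: w1:F, w3:F, w5:F, w6:F, w7:F. ✗
w7: successors {w1, w3, w5, w6}; Box not (not p -> Diamond not p) there: w1:F, w3:F, w5:F, w6:F. ✗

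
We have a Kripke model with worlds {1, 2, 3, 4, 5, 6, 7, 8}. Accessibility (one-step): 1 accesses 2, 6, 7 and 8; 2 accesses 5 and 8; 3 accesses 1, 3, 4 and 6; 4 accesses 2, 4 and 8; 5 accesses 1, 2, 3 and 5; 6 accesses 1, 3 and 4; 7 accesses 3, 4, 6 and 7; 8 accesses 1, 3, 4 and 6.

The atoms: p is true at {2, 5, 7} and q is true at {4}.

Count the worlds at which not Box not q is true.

5

1: Box not q is T. ✗
2: Box not q is T. ✗
3: Box not q is F. ✓
4: Box not q is F. ✓
5: Box not q is T. ✗
6: Box not q is F. ✓
7: Box not q is F. ✓
8: Box not q is F. ✓
Satisfying worlds: {3, 4, 6, 7, 8}.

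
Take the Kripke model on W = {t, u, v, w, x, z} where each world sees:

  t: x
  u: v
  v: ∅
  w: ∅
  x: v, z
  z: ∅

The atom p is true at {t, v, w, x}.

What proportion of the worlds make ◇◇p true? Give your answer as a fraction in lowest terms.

1/6

t: successors {x}; ◇p there: x:T. ✓
u: successors {v}; ◇p there: v:F. ✗
v: no successors, so ◇◇p fails. ✗
w: no successors, so ◇◇p fails. ✗
x: successors {v, z}; ◇p there: v:F, z:F. ✗
z: no successors, so ◇◇p fails. ✗
That's 1 of 6 worlds, so 1/6.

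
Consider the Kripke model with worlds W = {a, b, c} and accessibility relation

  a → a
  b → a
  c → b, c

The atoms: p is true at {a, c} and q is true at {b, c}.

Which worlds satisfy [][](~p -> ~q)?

a: successors {a}; [](~p -> ~q) there: a:T. ✓
b: successors {a}; [](~p -> ~q) there: a:T. ✓
c: successors {b, c}; [](~p -> ~q) there: b:T, c:F. ✗

{a, b}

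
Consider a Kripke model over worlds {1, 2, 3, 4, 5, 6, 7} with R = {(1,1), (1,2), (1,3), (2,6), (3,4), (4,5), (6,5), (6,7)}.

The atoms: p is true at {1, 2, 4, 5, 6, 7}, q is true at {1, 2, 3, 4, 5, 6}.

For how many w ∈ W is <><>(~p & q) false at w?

6

1: successors {1, 2, 3}; <>(~p & q) there: 1:T, 2:F, 3:F. ✓
2: successors {6}; <>(~p & q) there: 6:F. ✗
3: successors {4}; <>(~p & q) there: 4:F. ✗
4: successors {5}; <>(~p & q) there: 5:F. ✗
5: no successors, so <><>(~p & q) fails. ✗
6: successors {5, 7}; <>(~p & q) there: 5:F, 7:F. ✗
7: no successors, so <><>(~p & q) fails. ✗
Satisfying worlds: {1}.
So <><>(~p & q) fails at the other 6 worlds.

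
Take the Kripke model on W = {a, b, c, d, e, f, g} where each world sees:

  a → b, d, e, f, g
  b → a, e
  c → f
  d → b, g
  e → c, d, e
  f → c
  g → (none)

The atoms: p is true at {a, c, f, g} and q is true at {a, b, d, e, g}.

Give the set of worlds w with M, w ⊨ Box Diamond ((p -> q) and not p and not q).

{g}

a: successors {b, d, e, f, g}; Diamond ((p -> q) and not p and not q) there: b:F, d:F, e:F, f:F, g:F. ✗
b: successors {a, e}; Diamond ((p -> q) and not p and not q) there: a:F, e:F. ✗
c: successors {f}; Diamond ((p -> q) and not p and not q) there: f:F. ✗
d: successors {b, g}; Diamond ((p -> q) and not p and not q) there: b:F, g:F. ✗
e: successors {c, d, e}; Diamond ((p -> q) and not p and not q) there: c:F, d:F, e:F. ✗
f: successors {c}; Diamond ((p -> q) and not p and not q) there: c:F. ✗
g: no successors, so Box Diamond ((p -> q) and not p and not q) holds vacuously. ✓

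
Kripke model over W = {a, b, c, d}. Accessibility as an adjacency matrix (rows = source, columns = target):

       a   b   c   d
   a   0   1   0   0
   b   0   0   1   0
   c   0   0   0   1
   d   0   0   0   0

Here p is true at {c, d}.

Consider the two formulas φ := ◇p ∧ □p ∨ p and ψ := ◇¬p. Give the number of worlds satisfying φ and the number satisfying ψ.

For ◇p ∧ □p ∨ p:
a: ◇p ∧ □p is F, p is F. ✗
b: ◇p ∧ □p is T, p is F. ✓
c: ◇p ∧ □p is T, p is T. ✓
d: ◇p ∧ □p is F, p is T. ✓
— 3 worlds.
For ◇¬p:
a: successors {b}; ¬p there: b:T. ✓
b: successors {c}; ¬p there: c:F. ✗
c: successors {d}; ¬p there: d:F. ✗
d: no successors, so ◇¬p fails. ✗
— 1 world.

3 and 1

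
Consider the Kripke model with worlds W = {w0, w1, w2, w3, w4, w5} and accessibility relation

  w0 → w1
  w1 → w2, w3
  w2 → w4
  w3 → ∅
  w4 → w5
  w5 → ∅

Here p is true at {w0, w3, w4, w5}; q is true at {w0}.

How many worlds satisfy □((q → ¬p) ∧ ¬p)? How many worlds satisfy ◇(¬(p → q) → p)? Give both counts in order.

3 and 4

For □((q → ¬p) ∧ ¬p):
w0: successors {w1}; (q → ¬p) ∧ ¬p there: w1:T. ✓
w1: successors {w2, w3}; (q → ¬p) ∧ ¬p there: w2:T, w3:F. ✗
w2: successors {w4}; (q → ¬p) ∧ ¬p there: w4:F. ✗
w3: no successors, so □((q → ¬p) ∧ ¬p) holds vacuously. ✓
w4: successors {w5}; (q → ¬p) ∧ ¬p there: w5:F. ✗
w5: no successors, so □((q → ¬p) ∧ ¬p) holds vacuously. ✓
— 3 worlds.
For ◇(¬(p → q) → p):
w0: successors {w1}; ¬(p → q) → p there: w1:T. ✓
w1: successors {w2, w3}; ¬(p → q) → p there: w2:T, w3:T. ✓
w2: successors {w4}; ¬(p → q) → p there: w4:T. ✓
w3: no successors, so ◇(¬(p → q) → p) fails. ✗
w4: successors {w5}; ¬(p → q) → p there: w5:T. ✓
w5: no successors, so ◇(¬(p → q) → p) fails. ✗
— 4 worlds.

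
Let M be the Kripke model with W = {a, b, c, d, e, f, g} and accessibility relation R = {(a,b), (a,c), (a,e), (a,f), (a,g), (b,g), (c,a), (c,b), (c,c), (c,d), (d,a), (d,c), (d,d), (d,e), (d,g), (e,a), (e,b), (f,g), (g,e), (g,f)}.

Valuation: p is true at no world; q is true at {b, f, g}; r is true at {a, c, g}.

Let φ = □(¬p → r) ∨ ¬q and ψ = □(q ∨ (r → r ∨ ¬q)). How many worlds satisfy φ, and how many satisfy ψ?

For □(¬p → r) ∨ ¬q:
a: □(¬p → r) is F, ¬q is T. ✓
b: □(¬p → r) is T, ¬q is F. ✓
c: □(¬p → r) is F, ¬q is T. ✓
d: □(¬p → r) is F, ¬q is T. ✓
e: □(¬p → r) is F, ¬q is T. ✓
f: □(¬p → r) is T, ¬q is F. ✓
g: □(¬p → r) is F, ¬q is F. ✗
— 6 worlds.
For □(q ∨ (r → r ∨ ¬q)):
a: successors {b, c, e, f, g}; q ∨ (r → r ∨ ¬q) there: b:T, c:T, e:T, f:T, g:T. ✓
b: successors {g}; q ∨ (r → r ∨ ¬q) there: g:T. ✓
c: successors {a, b, c, d}; q ∨ (r → r ∨ ¬q) there: a:T, b:T, c:T, d:T. ✓
d: successors {a, c, d, e, g}; q ∨ (r → r ∨ ¬q) there: a:T, c:T, d:T, e:T, g:T. ✓
e: successors {a, b}; q ∨ (r → r ∨ ¬q) there: a:T, b:T. ✓
f: successors {g}; q ∨ (r → r ∨ ¬q) there: g:T. ✓
g: successors {e, f}; q ∨ (r → r ∨ ¬q) there: e:T, f:T. ✓
— 7 worlds.

6 and 7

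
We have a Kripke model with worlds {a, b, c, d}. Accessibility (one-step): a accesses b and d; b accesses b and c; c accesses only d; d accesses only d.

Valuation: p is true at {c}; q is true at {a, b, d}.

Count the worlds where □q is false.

a: successors {b, d}; q there: b:T, d:T. ✓
b: successors {b, c}; q there: b:T, c:F. ✗
c: successors {d}; q there: d:T. ✓
d: successors {d}; q there: d:T. ✓
Satisfying worlds: {a, c, d}.
So □q fails at the other 1 world.

1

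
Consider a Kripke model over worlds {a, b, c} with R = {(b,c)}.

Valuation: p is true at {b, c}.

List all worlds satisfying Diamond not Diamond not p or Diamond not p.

{b}

a: Diamond not Diamond not p is F, Diamond not p is F. ✗
b: Diamond not Diamond not p is T, Diamond not p is F. ✓
c: Diamond not Diamond not p is F, Diamond not p is F. ✗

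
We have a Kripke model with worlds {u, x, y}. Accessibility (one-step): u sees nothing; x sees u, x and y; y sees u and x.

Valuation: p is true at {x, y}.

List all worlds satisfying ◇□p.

{x, y}

u: no successors, so ◇□p fails. ✗
x: successors {u, x, y}; □p there: u:T, x:F, y:F. ✓
y: successors {u, x}; □p there: u:T, x:F. ✓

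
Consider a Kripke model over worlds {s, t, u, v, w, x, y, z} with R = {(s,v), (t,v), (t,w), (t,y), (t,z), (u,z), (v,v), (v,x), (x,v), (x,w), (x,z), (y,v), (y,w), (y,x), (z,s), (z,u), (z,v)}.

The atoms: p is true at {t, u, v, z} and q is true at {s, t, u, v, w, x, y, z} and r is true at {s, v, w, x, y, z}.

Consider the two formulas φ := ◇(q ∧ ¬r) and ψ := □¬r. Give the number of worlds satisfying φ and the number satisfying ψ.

For ◇(q ∧ ¬r):
s: successors {v}; q ∧ ¬r there: v:F. ✗
t: successors {v, w, y, z}; q ∧ ¬r there: v:F, w:F, y:F, z:F. ✗
u: successors {z}; q ∧ ¬r there: z:F. ✗
v: successors {v, x}; q ∧ ¬r there: v:F, x:F. ✗
w: no successors, so ◇(q ∧ ¬r) fails. ✗
x: successors {v, w, z}; q ∧ ¬r there: v:F, w:F, z:F. ✗
y: successors {v, w, x}; q ∧ ¬r there: v:F, w:F, x:F. ✗
z: successors {s, u, v}; q ∧ ¬r there: s:F, u:T, v:F. ✓
— 1 world.
For □¬r:
s: successors {v}; ¬r there: v:F. ✗
t: successors {v, w, y, z}; ¬r there: v:F, w:F, y:F, z:F. ✗
u: successors {z}; ¬r there: z:F. ✗
v: successors {v, x}; ¬r there: v:F, x:F. ✗
w: no successors, so □¬r holds vacuously. ✓
x: successors {v, w, z}; ¬r there: v:F, w:F, z:F. ✗
y: successors {v, w, x}; ¬r there: v:F, w:F, x:F. ✗
z: successors {s, u, v}; ¬r there: s:F, u:T, v:F. ✗
— 1 world.

1 and 1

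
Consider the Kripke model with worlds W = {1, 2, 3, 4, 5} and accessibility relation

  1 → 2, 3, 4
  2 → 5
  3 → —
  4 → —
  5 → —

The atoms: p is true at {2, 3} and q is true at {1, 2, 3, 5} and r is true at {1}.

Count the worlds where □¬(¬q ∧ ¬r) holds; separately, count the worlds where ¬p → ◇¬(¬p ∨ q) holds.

4 and 2

For □¬(¬q ∧ ¬r):
1: successors {2, 3, 4}; ¬(¬q ∧ ¬r) there: 2:T, 3:T, 4:F. ✗
2: successors {5}; ¬(¬q ∧ ¬r) there: 5:T. ✓
3: no successors, so □¬(¬q ∧ ¬r) holds vacuously. ✓
4: no successors, so □¬(¬q ∧ ¬r) holds vacuously. ✓
5: no successors, so □¬(¬q ∧ ¬r) holds vacuously. ✓
— 4 worlds.
For ¬p → ◇¬(¬p ∨ q):
1: ¬p is T, ◇¬(¬p ∨ q) is F. ✗
2: ¬p is F, ◇¬(¬p ∨ q) is F. ✓
3: ¬p is F, ◇¬(¬p ∨ q) is F. ✓
4: ¬p is T, ◇¬(¬p ∨ q) is F. ✗
5: ¬p is T, ◇¬(¬p ∨ q) is F. ✗
— 2 worlds.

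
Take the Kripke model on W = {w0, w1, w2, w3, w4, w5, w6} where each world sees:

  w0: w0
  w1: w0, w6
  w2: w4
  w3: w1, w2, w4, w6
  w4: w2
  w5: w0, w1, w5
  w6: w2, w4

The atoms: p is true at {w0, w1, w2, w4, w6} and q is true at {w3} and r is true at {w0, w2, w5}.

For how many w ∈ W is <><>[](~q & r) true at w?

w0: successors {w0}; <>[](~q & r) there: w0:T. ✓
w1: successors {w0, w6}; <>[](~q & r) there: w0:T, w6:T. ✓
w2: successors {w4}; <>[](~q & r) there: w4:F. ✗
w3: successors {w1, w2, w4, w6}; <>[](~q & r) there: w1:T, w2:T, w4:F, w6:T. ✓
w4: successors {w2}; <>[](~q & r) there: w2:T. ✓
w5: successors {w0, w1, w5}; <>[](~q & r) there: w0:T, w1:T, w5:T. ✓
w6: successors {w2, w4}; <>[](~q & r) there: w2:T, w4:F. ✓
Satisfying worlds: {w0, w1, w3, w4, w5, w6}.

6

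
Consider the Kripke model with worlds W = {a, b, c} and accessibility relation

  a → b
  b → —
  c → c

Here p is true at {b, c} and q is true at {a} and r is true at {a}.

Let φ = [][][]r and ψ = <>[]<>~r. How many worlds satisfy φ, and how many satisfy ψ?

For [][][]r:
a: successors {b}; [][]r there: b:T. ✓
b: no successors, so [][][]r holds vacuously. ✓
c: successors {c}; [][]r there: c:F. ✗
— 2 worlds.
For <>[]<>~r:
a: successors {b}; []<>~r there: b:T. ✓
b: no successors, so <>[]<>~r fails. ✗
c: successors {c}; []<>~r there: c:T. ✓
— 2 worlds.

2 and 2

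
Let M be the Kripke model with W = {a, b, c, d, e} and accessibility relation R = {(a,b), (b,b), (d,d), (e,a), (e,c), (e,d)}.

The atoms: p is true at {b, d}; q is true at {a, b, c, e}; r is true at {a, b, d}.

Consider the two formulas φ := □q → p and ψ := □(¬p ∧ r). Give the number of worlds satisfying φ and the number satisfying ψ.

3 and 1

For □q → p:
a: □q is T, p is F. ✗
b: □q is T, p is T. ✓
c: □q is T, p is F. ✗
d: □q is F, p is T. ✓
e: □q is F, p is F. ✓
— 3 worlds.
For □(¬p ∧ r):
a: successors {b}; ¬p ∧ r there: b:F. ✗
b: successors {b}; ¬p ∧ r there: b:F. ✗
c: no successors, so □(¬p ∧ r) holds vacuously. ✓
d: successors {d}; ¬p ∧ r there: d:F. ✗
e: successors {a, c, d}; ¬p ∧ r there: a:T, c:F, d:F. ✗
— 1 world.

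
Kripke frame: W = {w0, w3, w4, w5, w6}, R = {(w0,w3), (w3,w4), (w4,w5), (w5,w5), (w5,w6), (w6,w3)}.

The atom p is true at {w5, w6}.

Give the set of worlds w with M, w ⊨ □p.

{w4, w5}

w0: successors {w3}; p there: w3:F. ✗
w3: successors {w4}; p there: w4:F. ✗
w4: successors {w5}; p there: w5:T. ✓
w5: successors {w5, w6}; p there: w5:T, w6:T. ✓
w6: successors {w3}; p there: w3:F. ✗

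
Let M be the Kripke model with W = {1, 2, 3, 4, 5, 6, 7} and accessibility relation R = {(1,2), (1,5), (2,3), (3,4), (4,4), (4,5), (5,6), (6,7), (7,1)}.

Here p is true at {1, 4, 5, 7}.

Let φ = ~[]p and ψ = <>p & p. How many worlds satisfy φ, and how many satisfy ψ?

3 and 3

For ~[]p:
1: []p is F. ✓
2: []p is F. ✓
3: []p is T. ✗
4: []p is T. ✗
5: []p is F. ✓
6: []p is T. ✗
7: []p is T. ✗
— 3 worlds.
For <>p & p:
1: <>p is T, p is T. ✓
2: <>p is F, p is F. ✗
3: <>p is T, p is F. ✗
4: <>p is T, p is T. ✓
5: <>p is F, p is T. ✗
6: <>p is T, p is F. ✗
7: <>p is T, p is T. ✓
— 3 worlds.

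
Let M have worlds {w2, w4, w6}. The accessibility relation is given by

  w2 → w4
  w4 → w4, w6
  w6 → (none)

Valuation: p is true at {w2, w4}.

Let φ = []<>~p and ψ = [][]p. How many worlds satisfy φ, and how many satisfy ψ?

2 and 1

For []<>~p:
w2: successors {w4}; <>~p there: w4:T. ✓
w4: successors {w4, w6}; <>~p there: w4:T, w6:F. ✗
w6: no successors, so []<>~p holds vacuously. ✓
— 2 worlds.
For [][]p:
w2: successors {w4}; []p there: w4:F. ✗
w4: successors {w4, w6}; []p there: w4:F, w6:T. ✗
w6: no successors, so [][]p holds vacuously. ✓
— 1 world.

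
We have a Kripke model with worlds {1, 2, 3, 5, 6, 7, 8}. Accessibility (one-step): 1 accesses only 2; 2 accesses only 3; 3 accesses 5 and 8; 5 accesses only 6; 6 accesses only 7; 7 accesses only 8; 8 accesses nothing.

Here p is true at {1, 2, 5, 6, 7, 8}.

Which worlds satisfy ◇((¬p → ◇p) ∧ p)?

{1, 3, 5, 6, 7}

1: successors {2}; (¬p → ◇p) ∧ p there: 2:T. ✓
2: successors {3}; (¬p → ◇p) ∧ p there: 3:F. ✗
3: successors {5, 8}; (¬p → ◇p) ∧ p there: 5:T, 8:T. ✓
5: successors {6}; (¬p → ◇p) ∧ p there: 6:T. ✓
6: successors {7}; (¬p → ◇p) ∧ p there: 7:T. ✓
7: successors {8}; (¬p → ◇p) ∧ p there: 8:T. ✓
8: no successors, so ◇((¬p → ◇p) ∧ p) fails. ✗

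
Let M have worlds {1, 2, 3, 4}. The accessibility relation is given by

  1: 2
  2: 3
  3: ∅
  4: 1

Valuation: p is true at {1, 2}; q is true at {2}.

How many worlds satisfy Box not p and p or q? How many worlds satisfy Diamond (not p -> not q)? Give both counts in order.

For Box not p and p or q:
1: Box not p and p is F, q is F. ✗
2: Box not p and p is T, q is T. ✓
3: Box not p and p is F, q is F. ✗
4: Box not p and p is F, q is F. ✗
— 1 world.
For Diamond (not p -> not q):
1: successors {2}; not p -> not q there: 2:T. ✓
2: successors {3}; not p -> not q there: 3:T. ✓
3: no successors, so Diamond (not p -> not q) fails. ✗
4: successors {1}; not p -> not q there: 1:T. ✓
— 3 worlds.

1 and 3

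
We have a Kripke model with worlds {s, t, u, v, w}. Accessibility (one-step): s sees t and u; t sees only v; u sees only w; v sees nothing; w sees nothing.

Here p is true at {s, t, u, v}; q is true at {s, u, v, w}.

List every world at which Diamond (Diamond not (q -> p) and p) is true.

s: successors {t, u}; Diamond not (q -> p) and p there: t:F, u:T. ✓
t: successors {v}; Diamond not (q -> p) and p there: v:F. ✗
u: successors {w}; Diamond not (q -> p) and p there: w:F. ✗
v: no successors, so Diamond (Diamond not (q -> p) and p) fails. ✗
w: no successors, so Diamond (Diamond not (q -> p) and p) fails. ✗

{s}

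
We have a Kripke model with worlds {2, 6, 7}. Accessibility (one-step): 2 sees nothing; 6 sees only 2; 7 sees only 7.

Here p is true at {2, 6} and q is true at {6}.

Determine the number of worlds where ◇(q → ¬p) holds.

2: no successors, so ◇(q → ¬p) fails. ✗
6: successors {2}; q → ¬p there: 2:T. ✓
7: successors {7}; q → ¬p there: 7:T. ✓
Satisfying worlds: {6, 7}.

2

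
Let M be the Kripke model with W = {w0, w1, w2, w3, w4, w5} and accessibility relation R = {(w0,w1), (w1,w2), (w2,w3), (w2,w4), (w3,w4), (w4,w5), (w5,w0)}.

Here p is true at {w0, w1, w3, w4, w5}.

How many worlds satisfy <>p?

5

w0: successors {w1}; p there: w1:T. ✓
w1: successors {w2}; p there: w2:F. ✗
w2: successors {w3, w4}; p there: w3:T, w4:T. ✓
w3: successors {w4}; p there: w4:T. ✓
w4: successors {w5}; p there: w5:T. ✓
w5: successors {w0}; p there: w0:T. ✓
Satisfying worlds: {w0, w2, w3, w4, w5}.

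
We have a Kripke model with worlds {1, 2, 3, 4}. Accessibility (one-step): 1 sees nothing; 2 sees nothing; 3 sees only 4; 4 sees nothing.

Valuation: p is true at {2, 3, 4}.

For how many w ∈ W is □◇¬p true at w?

1: no successors, so □◇¬p holds vacuously. ✓
2: no successors, so □◇¬p holds vacuously. ✓
3: successors {4}; ◇¬p there: 4:F. ✗
4: no successors, so □◇¬p holds vacuously. ✓
Satisfying worlds: {1, 2, 4}.

3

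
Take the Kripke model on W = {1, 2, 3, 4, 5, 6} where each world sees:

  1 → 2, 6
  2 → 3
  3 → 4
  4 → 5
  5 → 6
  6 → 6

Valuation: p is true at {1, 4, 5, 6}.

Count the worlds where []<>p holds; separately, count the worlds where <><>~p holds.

For []<>p:
1: successors {2, 6}; <>p there: 2:F, 6:T. ✗
2: successors {3}; <>p there: 3:T. ✓
3: successors {4}; <>p there: 4:T. ✓
4: successors {5}; <>p there: 5:T. ✓
5: successors {6}; <>p there: 6:T. ✓
6: successors {6}; <>p there: 6:T. ✓
— 5 worlds.
For <><>~p:
1: successors {2, 6}; <>~p there: 2:T, 6:F. ✓
2: successors {3}; <>~p there: 3:F. ✗
3: successors {4}; <>~p there: 4:F. ✗
4: successors {5}; <>~p there: 5:F. ✗
5: successors {6}; <>~p there: 6:F. ✗
6: successors {6}; <>~p there: 6:F. ✗
— 1 world.

5 and 1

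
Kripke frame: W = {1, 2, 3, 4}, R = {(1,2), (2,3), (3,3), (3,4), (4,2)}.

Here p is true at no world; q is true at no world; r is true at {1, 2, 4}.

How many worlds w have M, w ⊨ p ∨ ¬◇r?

1

1: p is F, ¬◇r is F. ✗
2: p is F, ¬◇r is T. ✓
3: p is F, ¬◇r is F. ✗
4: p is F, ¬◇r is F. ✗
Satisfying worlds: {2}.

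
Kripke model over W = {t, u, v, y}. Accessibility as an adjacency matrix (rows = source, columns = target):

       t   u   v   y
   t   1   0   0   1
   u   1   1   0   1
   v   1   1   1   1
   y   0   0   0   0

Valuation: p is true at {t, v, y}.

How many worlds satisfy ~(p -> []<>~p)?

2

t: p -> []<>~p is F. ✓
u: p -> []<>~p is T. ✗
v: p -> []<>~p is F. ✓
y: p -> []<>~p is T. ✗
Satisfying worlds: {t, v}.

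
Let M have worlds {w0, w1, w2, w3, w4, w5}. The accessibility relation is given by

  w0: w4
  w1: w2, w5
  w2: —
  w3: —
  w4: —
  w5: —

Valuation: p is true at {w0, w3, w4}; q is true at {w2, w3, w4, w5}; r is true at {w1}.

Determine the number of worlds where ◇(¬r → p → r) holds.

w0: successors {w4}; ¬r → p → r there: w4:F. ✗
w1: successors {w2, w5}; ¬r → p → r there: w2:T, w5:T. ✓
w2: no successors, so ◇(¬r → p → r) fails. ✗
w3: no successors, so ◇(¬r → p → r) fails. ✗
w4: no successors, so ◇(¬r → p → r) fails. ✗
w5: no successors, so ◇(¬r → p → r) fails. ✗
Satisfying worlds: {w1}.

1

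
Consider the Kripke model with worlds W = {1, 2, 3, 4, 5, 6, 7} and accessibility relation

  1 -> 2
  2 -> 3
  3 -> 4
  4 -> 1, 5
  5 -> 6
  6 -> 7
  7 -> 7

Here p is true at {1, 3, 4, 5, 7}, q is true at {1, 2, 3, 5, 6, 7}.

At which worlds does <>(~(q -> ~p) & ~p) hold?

1: successors {2}; ~(q -> ~p) & ~p there: 2:F. ✗
2: successors {3}; ~(q -> ~p) & ~p there: 3:F. ✗
3: successors {4}; ~(q -> ~p) & ~p there: 4:F. ✗
4: successors {1, 5}; ~(q -> ~p) & ~p there: 1:F, 5:F. ✗
5: successors {6}; ~(q -> ~p) & ~p there: 6:F. ✗
6: successors {7}; ~(q -> ~p) & ~p there: 7:F. ✗
7: successors {7}; ~(q -> ~p) & ~p there: 7:F. ✗

∅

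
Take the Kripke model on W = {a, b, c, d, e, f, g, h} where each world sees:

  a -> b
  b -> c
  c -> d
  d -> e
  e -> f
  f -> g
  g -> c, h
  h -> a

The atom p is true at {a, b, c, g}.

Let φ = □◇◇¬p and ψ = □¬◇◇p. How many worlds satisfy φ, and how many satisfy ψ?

5 and 3

For □◇◇¬p:
a: successors {b}; ◇◇¬p there: b:T. ✓
b: successors {c}; ◇◇¬p there: c:T. ✓
c: successors {d}; ◇◇¬p there: d:T. ✓
d: successors {e}; ◇◇¬p there: e:F. ✗
e: successors {f}; ◇◇¬p there: f:T. ✓
f: successors {g}; ◇◇¬p there: g:T. ✓
g: successors {c, h}; ◇◇¬p there: c:T, h:F. ✗
h: successors {a}; ◇◇¬p there: a:F. ✗
— 5 worlds.
For □¬◇◇p:
a: successors {b}; ¬◇◇p there: b:T. ✓
b: successors {c}; ¬◇◇p there: c:T. ✓
c: successors {d}; ¬◇◇p there: d:T. ✓
d: successors {e}; ¬◇◇p there: e:F. ✗
e: successors {f}; ¬◇◇p there: f:F. ✗
f: successors {g}; ¬◇◇p there: g:F. ✗
g: successors {c, h}; ¬◇◇p there: c:T, h:F. ✗
h: successors {a}; ¬◇◇p there: a:F. ✗
— 3 worlds.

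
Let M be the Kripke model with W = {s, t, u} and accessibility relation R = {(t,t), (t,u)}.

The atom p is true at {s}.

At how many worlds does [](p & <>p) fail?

s: no successors, so [](p & <>p) holds vacuously. ✓
t: successors {t, u}; p & <>p there: t:F, u:F. ✗
u: no successors, so [](p & <>p) holds vacuously. ✓
Satisfying worlds: {s, u}.
So [](p & <>p) fails at the other 1 world.

1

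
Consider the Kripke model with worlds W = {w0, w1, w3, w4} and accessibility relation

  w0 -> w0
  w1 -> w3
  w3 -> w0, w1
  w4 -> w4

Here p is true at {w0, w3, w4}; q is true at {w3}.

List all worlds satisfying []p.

{w0, w1, w4}

w0: successors {w0}; p there: w0:T. ✓
w1: successors {w3}; p there: w3:T. ✓
w3: successors {w0, w1}; p there: w0:T, w1:F. ✗
w4: successors {w4}; p there: w4:T. ✓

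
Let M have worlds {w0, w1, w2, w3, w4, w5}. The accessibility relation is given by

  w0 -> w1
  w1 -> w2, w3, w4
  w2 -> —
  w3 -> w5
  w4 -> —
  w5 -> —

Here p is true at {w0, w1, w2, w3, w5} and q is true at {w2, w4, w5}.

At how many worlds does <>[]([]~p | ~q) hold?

w0: successors {w1}; []([]~p | ~q) there: w1:T. ✓
w1: successors {w2, w3, w4}; []([]~p | ~q) there: w2:T, w3:T, w4:T. ✓
w2: no successors, so <>[]([]~p | ~q) fails. ✗
w3: successors {w5}; []([]~p | ~q) there: w5:T. ✓
w4: no successors, so <>[]([]~p | ~q) fails. ✗
w5: no successors, so <>[]([]~p | ~q) fails. ✗
Satisfying worlds: {w0, w1, w3}.

3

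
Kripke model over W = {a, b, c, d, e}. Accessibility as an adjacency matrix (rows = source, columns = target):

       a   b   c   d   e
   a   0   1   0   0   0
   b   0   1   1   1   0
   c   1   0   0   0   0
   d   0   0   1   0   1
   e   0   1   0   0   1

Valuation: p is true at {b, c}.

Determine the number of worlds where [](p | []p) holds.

a: successors {b}; p | []p there: b:T. ✓
b: successors {b, c, d}; p | []p there: b:T, c:T, d:F. ✗
c: successors {a}; p | []p there: a:T. ✓
d: successors {c, e}; p | []p there: c:T, e:F. ✗
e: successors {b, e}; p | []p there: b:T, e:F. ✗
Satisfying worlds: {a, c}.

2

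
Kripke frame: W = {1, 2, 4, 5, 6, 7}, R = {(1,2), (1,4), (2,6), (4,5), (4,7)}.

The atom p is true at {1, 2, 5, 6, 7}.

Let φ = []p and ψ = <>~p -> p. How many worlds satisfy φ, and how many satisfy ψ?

For []p:
1: successors {2, 4}; p there: 2:T, 4:F. ✗
2: successors {6}; p there: 6:T. ✓
4: successors {5, 7}; p there: 5:T, 7:T. ✓
5: no successors, so []p holds vacuously. ✓
6: no successors, so []p holds vacuously. ✓
7: no successors, so []p holds vacuously. ✓
— 5 worlds.
For <>~p -> p:
1: <>~p is T, p is T. ✓
2: <>~p is F, p is T. ✓
4: <>~p is F, p is F. ✓
5: <>~p is F, p is T. ✓
6: <>~p is F, p is T. ✓
7: <>~p is F, p is T. ✓
— 6 worlds.

5 and 6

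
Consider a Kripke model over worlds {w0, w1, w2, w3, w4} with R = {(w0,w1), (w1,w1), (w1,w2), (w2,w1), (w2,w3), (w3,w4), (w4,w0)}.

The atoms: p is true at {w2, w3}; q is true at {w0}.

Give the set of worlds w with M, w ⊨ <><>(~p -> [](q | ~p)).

{w0, w1, w2, w3}

w0: successors {w1}; <>(~p -> [](q | ~p)) there: w1:T. ✓
w1: successors {w1, w2}; <>(~p -> [](q | ~p)) there: w1:T, w2:T. ✓
w2: successors {w1, w3}; <>(~p -> [](q | ~p)) there: w1:T, w3:T. ✓
w3: successors {w4}; <>(~p -> [](q | ~p)) there: w4:T. ✓
w4: successors {w0}; <>(~p -> [](q | ~p)) there: w0:F. ✗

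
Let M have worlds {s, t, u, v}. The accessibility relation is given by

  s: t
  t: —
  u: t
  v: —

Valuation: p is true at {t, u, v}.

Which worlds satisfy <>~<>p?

s: successors {t}; ~<>p there: t:T. ✓
t: no successors, so <>~<>p fails. ✗
u: successors {t}; ~<>p there: t:T. ✓
v: no successors, so <>~<>p fails. ✗

{s, u}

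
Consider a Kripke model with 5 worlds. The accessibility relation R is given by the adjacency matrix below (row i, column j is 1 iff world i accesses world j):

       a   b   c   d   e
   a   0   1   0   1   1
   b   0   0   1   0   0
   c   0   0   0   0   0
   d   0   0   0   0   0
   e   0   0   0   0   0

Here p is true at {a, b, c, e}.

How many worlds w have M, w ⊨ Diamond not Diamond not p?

a: successors {b, d, e}; not Diamond not p there: b:T, d:T, e:T. ✓
b: successors {c}; not Diamond not p there: c:T. ✓
c: no successors, so Diamond not Diamond not p fails. ✗
d: no successors, so Diamond not Diamond not p fails. ✗
e: no successors, so Diamond not Diamond not p fails. ✗
Satisfying worlds: {a, b}.

2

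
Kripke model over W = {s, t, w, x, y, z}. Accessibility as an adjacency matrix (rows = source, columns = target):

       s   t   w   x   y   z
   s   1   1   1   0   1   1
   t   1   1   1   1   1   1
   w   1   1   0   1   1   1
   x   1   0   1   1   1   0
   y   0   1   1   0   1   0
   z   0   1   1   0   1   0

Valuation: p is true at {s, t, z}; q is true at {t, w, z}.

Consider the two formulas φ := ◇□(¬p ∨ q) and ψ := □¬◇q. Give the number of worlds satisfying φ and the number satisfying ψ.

6 and 0

For ◇□(¬p ∨ q):
s: successors {s, t, w, y, z}; □(¬p ∨ q) there: s:F, t:F, w:F, y:T, z:T. ✓
t: successors {s, t, w, x, y, z}; □(¬p ∨ q) there: s:F, t:F, w:F, x:F, y:T, z:T. ✓
w: successors {s, t, x, y, z}; □(¬p ∨ q) there: s:F, t:F, x:F, y:T, z:T. ✓
x: successors {s, w, x, y}; □(¬p ∨ q) there: s:F, w:F, x:F, y:T. ✓
y: successors {t, w, y}; □(¬p ∨ q) there: t:F, w:F, y:T. ✓
z: successors {t, w, y}; □(¬p ∨ q) there: t:F, w:F, y:T. ✓
— 6 worlds.
For □¬◇q:
s: successors {s, t, w, y, z}; ¬◇q there: s:F, t:F, w:F, y:F, z:F. ✗
t: successors {s, t, w, x, y, z}; ¬◇q there: s:F, t:F, w:F, x:F, y:F, z:F. ✗
w: successors {s, t, x, y, z}; ¬◇q there: s:F, t:F, x:F, y:F, z:F. ✗
x: successors {s, w, x, y}; ¬◇q there: s:F, w:F, x:F, y:F. ✗
y: successors {t, w, y}; ¬◇q there: t:F, w:F, y:F. ✗
z: successors {t, w, y}; ¬◇q there: t:F, w:F, y:F. ✗
— 0 worlds.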